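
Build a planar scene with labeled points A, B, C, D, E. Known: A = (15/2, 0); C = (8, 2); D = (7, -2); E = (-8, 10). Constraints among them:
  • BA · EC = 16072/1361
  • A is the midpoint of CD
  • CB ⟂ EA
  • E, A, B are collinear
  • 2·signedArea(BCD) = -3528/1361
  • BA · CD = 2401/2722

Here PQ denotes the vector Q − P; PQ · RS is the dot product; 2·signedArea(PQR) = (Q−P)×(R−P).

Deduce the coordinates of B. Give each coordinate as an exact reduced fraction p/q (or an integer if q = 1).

B = (9448/1361, 490/1361)

1. B_x = 9448/1361  [E, A, B are collinear ∩ CB ⟂ EA]
2. B_y = 490/1361  [E, A, B are collinear ∩ CB ⟂ EA]
   → B = (9448/1361, 490/1361)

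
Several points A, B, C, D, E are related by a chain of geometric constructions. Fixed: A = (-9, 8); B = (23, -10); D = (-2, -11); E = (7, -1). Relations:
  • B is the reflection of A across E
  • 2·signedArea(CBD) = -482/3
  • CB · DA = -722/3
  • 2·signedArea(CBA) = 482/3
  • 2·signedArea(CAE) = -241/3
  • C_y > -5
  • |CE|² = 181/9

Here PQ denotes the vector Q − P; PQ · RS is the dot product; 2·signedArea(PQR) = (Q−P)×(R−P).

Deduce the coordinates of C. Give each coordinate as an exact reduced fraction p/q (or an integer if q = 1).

C = (4, -13/3)

1. C_x = 4  [2·signedArea(CBD) = -482/3 ∩ CB · DA = -722/3]
2. C_y = -13/3  [2·signedArea(CBD) = -482/3 ∩ CB · DA = -722/3]
   → C = (4, -13/3)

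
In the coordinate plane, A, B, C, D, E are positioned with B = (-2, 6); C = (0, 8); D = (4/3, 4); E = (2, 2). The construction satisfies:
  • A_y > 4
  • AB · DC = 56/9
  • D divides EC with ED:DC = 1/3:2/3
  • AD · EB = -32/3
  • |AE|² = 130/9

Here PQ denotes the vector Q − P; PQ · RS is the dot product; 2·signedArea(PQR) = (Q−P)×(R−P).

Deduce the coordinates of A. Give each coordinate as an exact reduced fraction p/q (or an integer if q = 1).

1. A_x = -1/3  [AB · DC = 56/9 ∩ AD · EB = -32/3]
2. A_y = 5  [AB · DC = 56/9 ∩ AD · EB = -32/3]
   → A = (-1/3, 5)

A = (-1/3, 5)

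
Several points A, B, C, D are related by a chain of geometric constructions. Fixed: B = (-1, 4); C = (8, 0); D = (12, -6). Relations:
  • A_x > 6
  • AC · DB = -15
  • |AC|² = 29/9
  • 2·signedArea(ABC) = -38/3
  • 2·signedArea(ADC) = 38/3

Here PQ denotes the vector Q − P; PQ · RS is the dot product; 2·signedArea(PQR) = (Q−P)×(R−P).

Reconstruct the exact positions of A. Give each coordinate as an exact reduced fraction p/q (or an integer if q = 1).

1. A_x = 19/3  [2·signedArea(ADC) = 38/3 ∩ AC · DB = -15]
2. A_y = -2/3  [2·signedArea(ADC) = 38/3 ∩ AC · DB = -15]
   → A = (19/3, -2/3)

A = (19/3, -2/3)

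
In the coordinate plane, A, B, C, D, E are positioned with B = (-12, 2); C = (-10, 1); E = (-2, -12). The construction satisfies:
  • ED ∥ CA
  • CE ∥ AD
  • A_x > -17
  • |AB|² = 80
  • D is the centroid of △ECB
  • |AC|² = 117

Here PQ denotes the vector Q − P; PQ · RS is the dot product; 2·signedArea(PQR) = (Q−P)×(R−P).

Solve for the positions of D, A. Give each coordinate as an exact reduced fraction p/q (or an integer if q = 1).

A = (-16, 10)
D = (-8, -3)

1. D_x = -8  [D is the centroid of △ECB]
2. D_y = -3  [D is the centroid of △ECB]
   → D = (-8, -3)
3. A_x = -16  [CE ∥ AD ∩ ED ∥ CA]
4. A_y = 10  [CE ∥ AD ∩ ED ∥ CA]
   → A = (-16, 10)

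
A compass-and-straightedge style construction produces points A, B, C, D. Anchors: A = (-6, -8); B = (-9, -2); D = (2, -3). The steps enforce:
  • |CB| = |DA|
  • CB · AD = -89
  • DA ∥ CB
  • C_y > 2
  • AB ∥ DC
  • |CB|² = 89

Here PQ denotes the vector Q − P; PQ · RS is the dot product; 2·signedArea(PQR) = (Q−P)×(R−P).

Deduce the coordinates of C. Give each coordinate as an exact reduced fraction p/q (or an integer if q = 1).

1. C_x = -1  [DA ∥ CB ∩ AB ∥ DC]
2. C_y = 3  [DA ∥ CB ∩ AB ∥ DC]
   → C = (-1, 3)

C = (-1, 3)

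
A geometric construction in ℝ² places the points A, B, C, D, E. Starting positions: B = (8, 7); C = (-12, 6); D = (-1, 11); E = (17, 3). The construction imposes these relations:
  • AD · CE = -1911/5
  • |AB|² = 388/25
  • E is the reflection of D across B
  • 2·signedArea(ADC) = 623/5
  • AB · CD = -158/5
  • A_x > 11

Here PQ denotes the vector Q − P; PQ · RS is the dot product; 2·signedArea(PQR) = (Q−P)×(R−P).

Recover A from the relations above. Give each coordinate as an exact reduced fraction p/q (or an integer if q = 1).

1. A_x = 58/5  [AB · CD = -158/5 ∩ 2·signedArea(ADC) = 623/5]
2. A_y = 27/5  [AB · CD = -158/5 ∩ 2·signedArea(ADC) = 623/5]
   → A = (58/5, 27/5)

A = (58/5, 27/5)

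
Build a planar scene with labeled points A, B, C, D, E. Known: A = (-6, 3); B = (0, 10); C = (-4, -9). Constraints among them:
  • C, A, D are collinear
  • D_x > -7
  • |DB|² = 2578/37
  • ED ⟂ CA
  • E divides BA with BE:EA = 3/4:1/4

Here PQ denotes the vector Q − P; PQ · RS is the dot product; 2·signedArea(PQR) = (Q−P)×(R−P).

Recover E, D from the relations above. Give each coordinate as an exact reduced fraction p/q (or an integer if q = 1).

D = (-231/37, 165/37)
E = (-9/2, 19/4)

1. E_x = -9/2  [E divides BA with BE:EA = 3/4:1/4]
2. E_y = 19/4  [E divides BA with BE:EA = 3/4:1/4]
   → E = (-9/2, 19/4)
3. D_x = -231/37  [C, A, D are collinear ∩ ED ⟂ CA]
4. D_y = 165/37  [C, A, D are collinear ∩ ED ⟂ CA]
   → D = (-231/37, 165/37)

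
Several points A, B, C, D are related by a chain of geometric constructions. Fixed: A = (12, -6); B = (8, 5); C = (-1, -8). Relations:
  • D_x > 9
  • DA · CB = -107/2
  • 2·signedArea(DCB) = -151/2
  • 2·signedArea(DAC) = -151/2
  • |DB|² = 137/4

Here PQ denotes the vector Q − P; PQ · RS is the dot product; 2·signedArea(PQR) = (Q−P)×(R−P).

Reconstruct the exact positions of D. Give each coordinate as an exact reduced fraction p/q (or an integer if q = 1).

1. D_x = 10  [DA · CB = -107/2 ∩ 2·signedArea(DCB) = -151/2]
2. D_y = -1/2  [DA · CB = -107/2 ∩ 2·signedArea(DCB) = -151/2]
   → D = (10, -1/2)

D = (10, -1/2)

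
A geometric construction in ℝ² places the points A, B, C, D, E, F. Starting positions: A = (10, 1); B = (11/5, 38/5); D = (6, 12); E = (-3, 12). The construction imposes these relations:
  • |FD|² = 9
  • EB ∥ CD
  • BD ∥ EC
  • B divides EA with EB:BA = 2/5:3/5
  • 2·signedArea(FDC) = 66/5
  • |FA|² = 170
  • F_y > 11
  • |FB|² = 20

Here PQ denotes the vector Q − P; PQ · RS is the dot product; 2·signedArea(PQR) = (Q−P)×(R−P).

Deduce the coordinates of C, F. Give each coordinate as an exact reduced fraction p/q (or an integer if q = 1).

C = (4/5, 82/5)
F = (3, 12)

1. C_x = 4/5  [EB ∥ CD ∩ BD ∥ EC]
2. C_y = 82/5  [EB ∥ CD ∩ BD ∥ EC]
   → C = (4/5, 82/5)
3. F_x = 3  [line -22/5·x + -26/5·y + 378/5 = 0 ∩ |FB|² = 20]
4. F_y = 12  [line -22/5·x + -26/5·y + 378/5 = 0 ∩ |FB|² = 20]
   → F = (3, 12)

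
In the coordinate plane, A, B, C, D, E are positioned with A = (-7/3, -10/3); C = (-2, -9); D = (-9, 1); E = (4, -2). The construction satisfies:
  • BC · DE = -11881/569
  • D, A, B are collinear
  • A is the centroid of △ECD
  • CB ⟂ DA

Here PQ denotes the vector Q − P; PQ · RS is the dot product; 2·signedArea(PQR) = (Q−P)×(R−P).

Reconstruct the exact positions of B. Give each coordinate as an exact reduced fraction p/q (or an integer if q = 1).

1. B_x = 279/569  [D, A, B are collinear ∩ CB ⟂ DA]
2. B_y = -2941/569  [D, A, B are collinear ∩ CB ⟂ DA]
   → B = (279/569, -2941/569)

B = (279/569, -2941/569)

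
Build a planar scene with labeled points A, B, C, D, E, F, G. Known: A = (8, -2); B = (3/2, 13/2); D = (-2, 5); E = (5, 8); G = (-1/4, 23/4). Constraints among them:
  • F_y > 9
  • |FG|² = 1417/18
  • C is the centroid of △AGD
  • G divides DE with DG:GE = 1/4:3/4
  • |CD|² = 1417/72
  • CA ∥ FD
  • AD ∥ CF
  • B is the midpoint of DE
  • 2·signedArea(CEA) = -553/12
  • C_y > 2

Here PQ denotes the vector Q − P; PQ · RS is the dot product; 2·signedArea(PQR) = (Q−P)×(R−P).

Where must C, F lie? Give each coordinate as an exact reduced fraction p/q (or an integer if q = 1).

1. C_x = 23/12  [C is the centroid of △AGD]
2. C_y = 35/12  [C is the centroid of △AGD]
   → C = (23/12, 35/12)
3. F_x = -97/12  [CA ∥ FD ∩ AD ∥ CF]
4. F_y = 119/12  [CA ∥ FD ∩ AD ∥ CF]
   → F = (-97/12, 119/12)

C = (23/12, 35/12)
F = (-97/12, 119/12)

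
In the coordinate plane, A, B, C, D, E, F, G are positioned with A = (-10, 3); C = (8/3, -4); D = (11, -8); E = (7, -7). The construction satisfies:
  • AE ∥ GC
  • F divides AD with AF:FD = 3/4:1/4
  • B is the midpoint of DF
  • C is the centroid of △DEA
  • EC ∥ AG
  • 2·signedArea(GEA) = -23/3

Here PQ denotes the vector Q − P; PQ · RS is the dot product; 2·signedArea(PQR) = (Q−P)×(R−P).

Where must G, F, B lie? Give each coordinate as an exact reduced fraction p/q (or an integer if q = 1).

B = (67/8, -53/8)
F = (23/4, -21/4)
G = (-43/3, 6)

1. G_x = -43/3  [AE ∥ GC ∩ EC ∥ AG]
2. G_y = 6  [AE ∥ GC ∩ EC ∥ AG]
   → G = (-43/3, 6)
3. F_x = 23/4  [F divides AD with AF:FD = 3/4:1/4]
4. F_y = -21/4  [F divides AD with AF:FD = 3/4:1/4]
   → F = (23/4, -21/4)
5. B_x = 67/8  [B is the midpoint of DF]
6. B_y = -53/8  [B is the midpoint of DF]
   → B = (67/8, -53/8)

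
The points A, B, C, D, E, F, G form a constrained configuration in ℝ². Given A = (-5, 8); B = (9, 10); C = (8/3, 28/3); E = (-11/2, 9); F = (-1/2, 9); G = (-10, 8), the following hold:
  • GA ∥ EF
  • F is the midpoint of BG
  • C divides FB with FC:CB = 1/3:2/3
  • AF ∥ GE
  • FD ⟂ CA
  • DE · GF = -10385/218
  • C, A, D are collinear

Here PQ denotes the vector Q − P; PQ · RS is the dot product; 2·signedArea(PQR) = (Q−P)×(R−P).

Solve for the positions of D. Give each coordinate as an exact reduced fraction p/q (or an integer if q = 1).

1. D_x = -101/218  [C, A, D are collinear ∩ FD ⟂ CA]
2. D_y = 958/109  [C, A, D are collinear ∩ FD ⟂ CA]
   → D = (-101/218, 958/109)

D = (-101/218, 958/109)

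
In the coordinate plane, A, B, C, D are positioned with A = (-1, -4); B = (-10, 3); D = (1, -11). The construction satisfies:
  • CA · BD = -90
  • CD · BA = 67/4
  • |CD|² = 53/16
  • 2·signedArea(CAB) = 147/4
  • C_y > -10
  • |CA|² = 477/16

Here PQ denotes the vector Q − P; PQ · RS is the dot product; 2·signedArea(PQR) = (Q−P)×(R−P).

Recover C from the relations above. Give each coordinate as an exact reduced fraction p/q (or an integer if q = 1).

C = (1/2, -37/4)

1. C_x = 1/2  [CD · BA = 67/4 ∩ 2·signedArea(CAB) = 147/4]
2. C_y = -37/4  [CD · BA = 67/4 ∩ 2·signedArea(CAB) = 147/4]
   → C = (1/2, -37/4)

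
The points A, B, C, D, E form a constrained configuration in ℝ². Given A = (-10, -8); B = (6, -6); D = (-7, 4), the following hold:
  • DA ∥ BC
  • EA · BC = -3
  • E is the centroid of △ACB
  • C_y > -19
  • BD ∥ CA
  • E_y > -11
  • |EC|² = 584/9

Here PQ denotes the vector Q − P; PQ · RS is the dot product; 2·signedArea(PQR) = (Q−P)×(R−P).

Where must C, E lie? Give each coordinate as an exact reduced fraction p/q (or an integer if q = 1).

1. C_x = 3  [BD ∥ CA ∩ DA ∥ BC]
2. C_y = -18  [BD ∥ CA ∩ DA ∥ BC]
   → C = (3, -18)
3. E_x = -1/3  [E is the centroid of △ACB]
4. E_y = -32/3  [E is the centroid of △ACB]
   → E = (-1/3, -32/3)

C = (3, -18)
E = (-1/3, -32/3)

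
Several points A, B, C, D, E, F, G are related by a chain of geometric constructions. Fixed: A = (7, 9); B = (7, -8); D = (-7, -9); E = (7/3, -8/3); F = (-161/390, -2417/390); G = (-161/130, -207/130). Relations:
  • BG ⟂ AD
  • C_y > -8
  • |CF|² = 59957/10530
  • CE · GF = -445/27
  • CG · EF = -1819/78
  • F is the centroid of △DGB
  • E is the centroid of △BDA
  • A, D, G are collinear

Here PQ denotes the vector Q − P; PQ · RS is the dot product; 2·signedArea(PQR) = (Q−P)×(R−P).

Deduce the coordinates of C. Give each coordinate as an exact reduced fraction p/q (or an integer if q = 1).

C = (-1526/585, -4172/585)

1. C_x = -1526/585  [CG · EF = -1819/78 ∩ CE · GF = -445/27]
2. C_y = -4172/585  [CG · EF = -1819/78 ∩ CE · GF = -445/27]
   → C = (-1526/585, -4172/585)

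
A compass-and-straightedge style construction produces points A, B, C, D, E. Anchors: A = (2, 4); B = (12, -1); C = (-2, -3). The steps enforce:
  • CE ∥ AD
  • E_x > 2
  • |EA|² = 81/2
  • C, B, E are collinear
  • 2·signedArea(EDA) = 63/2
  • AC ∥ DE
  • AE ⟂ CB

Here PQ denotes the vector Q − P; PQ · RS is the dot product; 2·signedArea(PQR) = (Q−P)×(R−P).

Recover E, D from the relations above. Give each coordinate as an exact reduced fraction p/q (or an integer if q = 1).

1. E_x = 29/10  [C, B, E are collinear ∩ AE ⟂ CB]
2. E_y = -23/10  [C, B, E are collinear ∩ AE ⟂ CB]
   → E = (29/10, -23/10)
3. D_x = 69/10  [AC ∥ DE ∩ CE ∥ AD]
4. D_y = 47/10  [AC ∥ DE ∩ CE ∥ AD]
   → D = (69/10, 47/10)

D = (69/10, 47/10)
E = (29/10, -23/10)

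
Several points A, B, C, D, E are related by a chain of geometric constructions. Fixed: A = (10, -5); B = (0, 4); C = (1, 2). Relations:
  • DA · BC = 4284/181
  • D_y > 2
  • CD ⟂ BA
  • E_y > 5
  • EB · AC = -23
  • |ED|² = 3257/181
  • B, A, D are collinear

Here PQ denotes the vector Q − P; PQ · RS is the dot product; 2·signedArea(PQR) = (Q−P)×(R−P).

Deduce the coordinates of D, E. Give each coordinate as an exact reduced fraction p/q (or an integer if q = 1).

1. D_x = 280/181  [B, A, D are collinear ∩ CD ⟂ BA]
2. D_y = 472/181  [B, A, D are collinear ∩ CD ⟂ BA]
   → D = (280/181, 472/181)
3. E_x = -1  [line 9·x + -7·y + 51 = 0 ∩ |ED|² = 3257/181]
4. E_y = 6  [line 9·x + -7·y + 51 = 0 ∩ |ED|² = 3257/181]
   → E = (-1, 6)

D = (280/181, 472/181)
E = (-1, 6)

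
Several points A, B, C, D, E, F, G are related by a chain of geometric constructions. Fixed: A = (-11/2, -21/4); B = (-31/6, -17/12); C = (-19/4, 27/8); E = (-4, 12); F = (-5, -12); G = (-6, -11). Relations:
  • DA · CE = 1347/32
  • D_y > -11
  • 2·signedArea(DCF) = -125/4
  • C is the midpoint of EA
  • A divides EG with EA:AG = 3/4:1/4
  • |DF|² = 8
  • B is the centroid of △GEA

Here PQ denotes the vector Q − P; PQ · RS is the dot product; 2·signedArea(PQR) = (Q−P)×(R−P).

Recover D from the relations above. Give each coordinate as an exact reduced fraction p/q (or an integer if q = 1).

1. D_x = -7  [2·signedArea(DCF) = -125/4 ∩ DA · CE = 1347/32]
2. D_y = -10  [2·signedArea(DCF) = -125/4 ∩ DA · CE = 1347/32]
   → D = (-7, -10)

D = (-7, -10)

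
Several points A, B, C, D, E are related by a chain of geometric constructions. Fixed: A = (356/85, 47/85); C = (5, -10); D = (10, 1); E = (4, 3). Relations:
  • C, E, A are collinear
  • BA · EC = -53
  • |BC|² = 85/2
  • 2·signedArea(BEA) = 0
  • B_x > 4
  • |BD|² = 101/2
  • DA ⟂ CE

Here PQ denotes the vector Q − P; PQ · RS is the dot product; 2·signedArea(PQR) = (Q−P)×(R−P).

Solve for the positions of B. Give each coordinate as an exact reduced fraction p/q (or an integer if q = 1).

1. B_x = 9/2  [2·signedArea(BEA) = 0 ∩ BA · EC = -53]
2. B_y = -7/2  [2·signedArea(BEA) = 0 ∩ BA · EC = -53]
   → B = (9/2, -7/2)

B = (9/2, -7/2)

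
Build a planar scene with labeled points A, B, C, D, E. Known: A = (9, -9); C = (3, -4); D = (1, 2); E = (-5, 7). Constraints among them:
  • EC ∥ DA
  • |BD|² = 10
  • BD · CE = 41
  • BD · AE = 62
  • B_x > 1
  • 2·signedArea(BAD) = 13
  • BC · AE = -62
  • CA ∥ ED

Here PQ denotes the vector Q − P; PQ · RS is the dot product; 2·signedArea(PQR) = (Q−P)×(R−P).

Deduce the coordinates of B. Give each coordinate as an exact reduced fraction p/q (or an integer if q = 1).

1. B_x = 2  [BD · CE = 41 ∩ BC · AE = -62]
2. B_y = -1  [BD · CE = 41 ∩ BC · AE = -62]
   → B = (2, -1)

B = (2, -1)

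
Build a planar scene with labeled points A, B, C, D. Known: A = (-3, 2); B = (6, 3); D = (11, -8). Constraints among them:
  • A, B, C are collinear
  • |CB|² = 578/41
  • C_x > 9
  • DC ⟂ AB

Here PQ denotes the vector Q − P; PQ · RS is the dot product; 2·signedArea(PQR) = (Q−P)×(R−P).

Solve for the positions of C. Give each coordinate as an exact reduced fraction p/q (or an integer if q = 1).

1. C_x = 399/41  [A, B, C are collinear ∩ DC ⟂ AB]
2. C_y = 140/41  [A, B, C are collinear ∩ DC ⟂ AB]
   → C = (399/41, 140/41)

C = (399/41, 140/41)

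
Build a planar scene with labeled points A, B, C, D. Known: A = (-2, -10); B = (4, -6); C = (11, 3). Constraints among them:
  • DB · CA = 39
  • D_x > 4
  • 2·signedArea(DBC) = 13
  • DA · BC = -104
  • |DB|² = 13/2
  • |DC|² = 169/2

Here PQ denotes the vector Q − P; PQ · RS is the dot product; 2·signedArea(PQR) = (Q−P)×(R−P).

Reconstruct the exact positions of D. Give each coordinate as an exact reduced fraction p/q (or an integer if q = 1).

1. D_x = 9/2  [DB · CA = 39 ∩ DA · BC = -104]
2. D_y = -7/2  [DB · CA = 39 ∩ DA · BC = -104]
   → D = (9/2, -7/2)

D = (9/2, -7/2)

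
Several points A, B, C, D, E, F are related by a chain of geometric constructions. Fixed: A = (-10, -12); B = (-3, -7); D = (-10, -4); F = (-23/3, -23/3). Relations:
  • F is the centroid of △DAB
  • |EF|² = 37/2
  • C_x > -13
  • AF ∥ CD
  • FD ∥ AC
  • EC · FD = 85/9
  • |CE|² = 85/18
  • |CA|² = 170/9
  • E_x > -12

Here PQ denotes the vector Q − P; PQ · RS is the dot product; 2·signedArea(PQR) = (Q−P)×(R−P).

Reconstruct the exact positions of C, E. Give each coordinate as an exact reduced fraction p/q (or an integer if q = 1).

C = (-37/3, -25/3)
E = (-67/6, -61/6)

1. C_x = -37/3  [AF ∥ CD ∩ FD ∥ AC]
2. C_y = -25/3  [AF ∥ CD ∩ FD ∥ AC]
   → C = (-37/3, -25/3)
3. E_x = -67/6  [line 7/3·x + -11/3·y + -101/9 = 0 ∩ |CE|² = 85/18]
4. E_y = -61/6  [line 7/3·x + -11/3·y + -101/9 = 0 ∩ |CE|² = 85/18]
   → E = (-67/6, -61/6)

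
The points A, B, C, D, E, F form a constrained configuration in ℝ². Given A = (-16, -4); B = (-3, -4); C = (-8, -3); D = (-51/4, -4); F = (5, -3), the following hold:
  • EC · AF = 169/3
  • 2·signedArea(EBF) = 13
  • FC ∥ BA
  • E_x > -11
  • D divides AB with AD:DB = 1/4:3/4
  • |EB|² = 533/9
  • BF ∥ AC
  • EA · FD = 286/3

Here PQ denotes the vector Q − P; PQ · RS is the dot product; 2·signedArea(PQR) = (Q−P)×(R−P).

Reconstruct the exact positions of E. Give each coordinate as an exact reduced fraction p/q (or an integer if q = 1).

E = (-32/3, -10/3)

1. E_x = -32/3  [EC · AF = 169/3 ∩ EA · FD = 286/3]
2. E_y = -10/3  [EC · AF = 169/3 ∩ EA · FD = 286/3]
   → E = (-32/3, -10/3)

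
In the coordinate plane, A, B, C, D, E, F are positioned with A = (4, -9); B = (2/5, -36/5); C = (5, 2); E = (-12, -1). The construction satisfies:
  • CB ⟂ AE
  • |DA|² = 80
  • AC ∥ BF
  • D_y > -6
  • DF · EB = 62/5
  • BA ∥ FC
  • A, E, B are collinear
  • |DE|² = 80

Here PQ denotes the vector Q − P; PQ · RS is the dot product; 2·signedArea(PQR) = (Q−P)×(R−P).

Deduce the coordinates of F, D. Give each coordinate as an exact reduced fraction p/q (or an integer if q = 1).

1. F_x = 7/5  [BA ∥ FC ∩ AC ∥ BF]
2. F_y = 19/5  [BA ∥ FC ∩ AC ∥ BF]
   → F = (7/5, 19/5)
3. D_x = -4  [line -62/5·x + 31/5·y + -93/5 = 0 ∩ |DA|² = 80]
4. D_y = -5  [line -62/5·x + 31/5·y + -93/5 = 0 ∩ |DA|² = 80]
   → D = (-4, -5)

D = (-4, -5)
F = (7/5, 19/5)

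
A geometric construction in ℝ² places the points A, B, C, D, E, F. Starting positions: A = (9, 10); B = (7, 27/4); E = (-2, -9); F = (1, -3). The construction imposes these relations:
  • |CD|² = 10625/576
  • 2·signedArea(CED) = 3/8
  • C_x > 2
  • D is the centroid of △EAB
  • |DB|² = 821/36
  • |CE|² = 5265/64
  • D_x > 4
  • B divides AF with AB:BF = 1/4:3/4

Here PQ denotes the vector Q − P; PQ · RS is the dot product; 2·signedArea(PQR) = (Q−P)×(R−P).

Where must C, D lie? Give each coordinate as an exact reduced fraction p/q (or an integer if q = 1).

C = (5/2, -9/8)
D = (14/3, 31/12)

1. D_x = 14/3  [D is the centroid of △EAB]
2. D_y = 31/12  [D is the centroid of △EAB]
   → D = (14/3, 31/12)
3. C_x = 5/2  [line -139/12·x + 20/3·y + 875/24 = 0 ∩ |CE|² = 5265/64]
4. C_y = -9/8  [line -139/12·x + 20/3·y + 875/24 = 0 ∩ |CE|² = 5265/64]
   → C = (5/2, -9/8)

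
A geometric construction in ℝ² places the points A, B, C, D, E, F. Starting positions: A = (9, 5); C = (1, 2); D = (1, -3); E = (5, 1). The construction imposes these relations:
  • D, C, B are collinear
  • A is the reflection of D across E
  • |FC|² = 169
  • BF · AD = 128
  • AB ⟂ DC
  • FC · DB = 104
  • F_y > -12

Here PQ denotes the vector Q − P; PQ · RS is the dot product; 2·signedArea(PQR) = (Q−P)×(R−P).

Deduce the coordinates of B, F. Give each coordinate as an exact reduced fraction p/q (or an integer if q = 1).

B = (1, 5)
F = (1, -11)

1. B_x = 1  [D, C, B are collinear ∩ AB ⟂ DC]
2. B_y = 5  [D, C, B are collinear ∩ AB ⟂ DC]
   → B = (1, 5)
3. F_x = 1  [FC · DB = 104 ∩ BF · AD = 128]
4. F_y = -11  [FC · DB = 104 ∩ BF · AD = 128]
   → F = (1, -11)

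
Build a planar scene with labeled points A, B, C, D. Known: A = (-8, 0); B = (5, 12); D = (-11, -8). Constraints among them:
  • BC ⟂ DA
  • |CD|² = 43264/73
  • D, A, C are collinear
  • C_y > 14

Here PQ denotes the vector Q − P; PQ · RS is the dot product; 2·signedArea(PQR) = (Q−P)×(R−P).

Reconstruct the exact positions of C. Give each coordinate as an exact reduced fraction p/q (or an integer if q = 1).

1. C_x = -179/73  [D, A, C are collinear ∩ BC ⟂ DA]
2. C_y = 1080/73  [D, A, C are collinear ∩ BC ⟂ DA]
   → C = (-179/73, 1080/73)

C = (-179/73, 1080/73)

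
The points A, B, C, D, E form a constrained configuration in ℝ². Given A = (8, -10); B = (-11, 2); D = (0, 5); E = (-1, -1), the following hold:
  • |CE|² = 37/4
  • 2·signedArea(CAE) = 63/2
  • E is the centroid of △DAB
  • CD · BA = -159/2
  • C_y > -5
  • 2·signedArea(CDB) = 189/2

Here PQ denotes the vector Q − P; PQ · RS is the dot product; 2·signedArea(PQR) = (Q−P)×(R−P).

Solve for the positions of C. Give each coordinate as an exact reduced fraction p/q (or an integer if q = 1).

1. C_x = -3/2  [2·signedArea(CDB) = 189/2 ∩ 2·signedArea(CAE) = 63/2]
2. C_y = -4  [2·signedArea(CDB) = 189/2 ∩ 2·signedArea(CAE) = 63/2]
   → C = (-3/2, -4)

C = (-3/2, -4)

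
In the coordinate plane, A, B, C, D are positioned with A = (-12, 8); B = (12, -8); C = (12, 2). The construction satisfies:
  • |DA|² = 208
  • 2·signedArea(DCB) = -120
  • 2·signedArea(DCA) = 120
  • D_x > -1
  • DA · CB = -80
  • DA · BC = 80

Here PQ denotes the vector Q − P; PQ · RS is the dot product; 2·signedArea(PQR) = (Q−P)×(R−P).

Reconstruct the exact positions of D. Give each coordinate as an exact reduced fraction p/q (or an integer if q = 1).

D = (0, 0)

1. D_x = 0  [2·signedArea(DCB) = -120 ∩ DA · CB = -80]
2. D_y = 0  [2·signedArea(DCB) = -120 ∩ DA · CB = -80]
   → D = (0, 0)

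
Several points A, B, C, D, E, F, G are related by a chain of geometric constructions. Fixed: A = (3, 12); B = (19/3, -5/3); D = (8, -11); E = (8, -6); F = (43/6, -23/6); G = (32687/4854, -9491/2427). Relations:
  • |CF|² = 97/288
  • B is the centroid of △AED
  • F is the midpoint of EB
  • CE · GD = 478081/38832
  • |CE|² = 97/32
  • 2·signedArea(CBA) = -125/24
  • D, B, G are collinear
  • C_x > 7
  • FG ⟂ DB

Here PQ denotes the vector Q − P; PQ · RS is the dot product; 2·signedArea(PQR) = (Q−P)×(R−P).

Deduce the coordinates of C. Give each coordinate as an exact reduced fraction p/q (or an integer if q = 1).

1. C_x = 59/8  [CE · GD = 478081/38832 ∩ 2·signedArea(CBA) = -125/24]
2. C_y = -35/8  [CE · GD = 478081/38832 ∩ 2·signedArea(CBA) = -125/24]
   → C = (59/8, -35/8)

C = (59/8, -35/8)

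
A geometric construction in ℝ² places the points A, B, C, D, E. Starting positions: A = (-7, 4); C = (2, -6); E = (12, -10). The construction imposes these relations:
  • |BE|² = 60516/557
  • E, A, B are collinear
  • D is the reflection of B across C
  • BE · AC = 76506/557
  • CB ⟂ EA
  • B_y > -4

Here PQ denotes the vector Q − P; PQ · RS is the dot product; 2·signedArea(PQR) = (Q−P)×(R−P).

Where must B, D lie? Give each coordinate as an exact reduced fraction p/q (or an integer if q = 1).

1. B_x = 2010/557  [E, A, B are collinear ∩ CB ⟂ EA]
2. B_y = -2126/557  [E, A, B are collinear ∩ CB ⟂ EA]
   → B = (2010/557, -2126/557)
3. D_x = 218/557  [D is the reflection of B across C]
4. D_y = -4558/557  [D is the reflection of B across C]
   → D = (218/557, -4558/557)

B = (2010/557, -2126/557)
D = (218/557, -4558/557)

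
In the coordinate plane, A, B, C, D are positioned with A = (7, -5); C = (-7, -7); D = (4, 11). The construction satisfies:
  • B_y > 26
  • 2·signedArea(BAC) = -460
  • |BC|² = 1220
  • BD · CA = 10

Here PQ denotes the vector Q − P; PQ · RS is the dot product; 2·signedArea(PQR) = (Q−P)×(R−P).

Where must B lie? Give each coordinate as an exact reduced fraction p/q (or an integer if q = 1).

1. B_x = 1  [2·signedArea(BAC) = -460 ∩ BD · CA = 10]
2. B_y = 27  [2·signedArea(BAC) = -460 ∩ BD · CA = 10]
   → B = (1, 27)

B = (1, 27)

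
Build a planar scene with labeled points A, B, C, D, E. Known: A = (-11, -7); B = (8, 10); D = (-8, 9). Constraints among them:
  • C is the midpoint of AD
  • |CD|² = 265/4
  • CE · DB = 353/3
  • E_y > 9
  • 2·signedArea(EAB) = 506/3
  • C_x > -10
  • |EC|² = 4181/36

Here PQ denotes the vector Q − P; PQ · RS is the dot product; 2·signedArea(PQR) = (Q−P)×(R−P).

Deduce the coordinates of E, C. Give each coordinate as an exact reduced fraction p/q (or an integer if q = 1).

1. C_x = -19/2  [C is the midpoint of AD]
2. C_y = 1  [C is the midpoint of AD]
   → C = (-19/2, 1)
3. E_x = -8/3  [2·signedArea(EAB) = 506/3 ∩ CE · DB = 353/3]
4. E_y = 28/3  [2·signedArea(EAB) = 506/3 ∩ CE · DB = 353/3]
   → E = (-8/3, 28/3)

C = (-19/2, 1)
E = (-8/3, 28/3)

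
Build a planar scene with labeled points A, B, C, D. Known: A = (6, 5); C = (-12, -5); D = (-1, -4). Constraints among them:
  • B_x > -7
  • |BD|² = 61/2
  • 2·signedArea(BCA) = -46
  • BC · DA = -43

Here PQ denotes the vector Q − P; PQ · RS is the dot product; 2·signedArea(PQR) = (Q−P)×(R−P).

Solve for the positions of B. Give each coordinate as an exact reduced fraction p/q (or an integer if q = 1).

1. B_x = -13/2  [2·signedArea(BCA) = -46 ∩ BC · DA = -43]
2. B_y = -9/2  [2·signedArea(BCA) = -46 ∩ BC · DA = -43]
   → B = (-13/2, -9/2)

B = (-13/2, -9/2)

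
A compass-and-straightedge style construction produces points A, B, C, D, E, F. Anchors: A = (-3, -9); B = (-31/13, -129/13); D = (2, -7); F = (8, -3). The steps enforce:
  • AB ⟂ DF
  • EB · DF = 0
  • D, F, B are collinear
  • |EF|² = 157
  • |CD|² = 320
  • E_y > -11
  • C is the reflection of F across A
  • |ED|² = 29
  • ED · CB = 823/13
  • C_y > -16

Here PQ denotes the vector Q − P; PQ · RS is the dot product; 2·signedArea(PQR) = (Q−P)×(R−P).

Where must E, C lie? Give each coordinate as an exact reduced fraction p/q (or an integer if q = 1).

1. C_x = -14  [C is the reflection of F across A]
2. C_y = -15  [C is the reflection of F across A]
   → C = (-14, -15)
3. E_x = -23/13  [EB · DF = 0 ∩ ED · CB = 823/13]
4. E_y = -141/13  [EB · DF = 0 ∩ ED · CB = 823/13]
   → E = (-23/13, -141/13)

C = (-14, -15)
E = (-23/13, -141/13)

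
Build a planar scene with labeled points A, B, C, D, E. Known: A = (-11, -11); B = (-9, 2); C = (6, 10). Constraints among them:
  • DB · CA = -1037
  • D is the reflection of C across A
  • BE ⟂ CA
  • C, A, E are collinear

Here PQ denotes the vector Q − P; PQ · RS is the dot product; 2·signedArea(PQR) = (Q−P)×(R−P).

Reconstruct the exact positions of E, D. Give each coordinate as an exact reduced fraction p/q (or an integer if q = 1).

D = (-28, -32)
E = (-2811/730, -1583/730)

1. E_x = -2811/730  [C, A, E are collinear ∩ BE ⟂ CA]
2. E_y = -1583/730  [C, A, E are collinear ∩ BE ⟂ CA]
   → E = (-2811/730, -1583/730)
3. D_x = -28  [D is the reflection of C across A]
4. D_y = -32  [D is the reflection of C across A]
   → D = (-28, -32)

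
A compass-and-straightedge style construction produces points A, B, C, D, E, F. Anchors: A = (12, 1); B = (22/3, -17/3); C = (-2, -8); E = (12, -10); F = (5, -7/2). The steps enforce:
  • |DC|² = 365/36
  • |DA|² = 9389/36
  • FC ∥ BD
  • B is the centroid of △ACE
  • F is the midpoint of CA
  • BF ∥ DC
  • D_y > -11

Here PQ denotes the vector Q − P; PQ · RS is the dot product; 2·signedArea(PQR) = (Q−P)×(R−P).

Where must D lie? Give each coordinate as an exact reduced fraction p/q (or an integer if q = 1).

1. D_x = 1/3  [BF ∥ DC ∩ FC ∥ BD]
2. D_y = -61/6  [BF ∥ DC ∩ FC ∥ BD]
   → D = (1/3, -61/6)

D = (1/3, -61/6)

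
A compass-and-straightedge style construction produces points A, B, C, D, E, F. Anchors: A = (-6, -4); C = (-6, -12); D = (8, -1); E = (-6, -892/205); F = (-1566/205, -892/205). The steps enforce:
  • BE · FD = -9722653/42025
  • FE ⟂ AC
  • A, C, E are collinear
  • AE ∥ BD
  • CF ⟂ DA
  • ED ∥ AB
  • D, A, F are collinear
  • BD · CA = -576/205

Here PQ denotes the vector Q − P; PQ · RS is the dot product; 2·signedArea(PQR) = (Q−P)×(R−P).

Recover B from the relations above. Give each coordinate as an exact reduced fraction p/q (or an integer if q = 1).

1. B_x = 8  [AE ∥ BD ∩ ED ∥ AB]
2. B_y = -133/205  [AE ∥ BD ∩ ED ∥ AB]
   → B = (8, -133/205)

B = (8, -133/205)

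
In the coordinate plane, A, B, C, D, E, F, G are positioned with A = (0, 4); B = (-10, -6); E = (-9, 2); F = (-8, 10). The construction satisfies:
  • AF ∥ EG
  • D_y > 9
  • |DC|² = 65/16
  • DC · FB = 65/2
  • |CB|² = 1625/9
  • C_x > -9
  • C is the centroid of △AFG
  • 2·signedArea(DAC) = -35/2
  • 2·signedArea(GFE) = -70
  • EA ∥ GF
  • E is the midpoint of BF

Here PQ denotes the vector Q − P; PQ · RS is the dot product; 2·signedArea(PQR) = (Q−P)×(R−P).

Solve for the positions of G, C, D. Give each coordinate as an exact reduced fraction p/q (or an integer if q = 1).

C = (-25/3, 22/3)
D = (-97/12, 28/3)
G = (-17, 8)

1. G_x = -17  [EA ∥ GF ∩ AF ∥ EG]
2. G_y = 8  [EA ∥ GF ∩ AF ∥ EG]
   → G = (-17, 8)
3. C_x = -25/3  [C is the centroid of △AFG]
4. C_y = 22/3  [C is the centroid of △AFG]
   → C = (-25/3, 22/3)
5. D_x = -97/12  [DC · FB = 65/2 ∩ 2·signedArea(DAC) = -35/2]
6. D_y = 28/3  [DC · FB = 65/2 ∩ 2·signedArea(DAC) = -35/2]
   → D = (-97/12, 28/3)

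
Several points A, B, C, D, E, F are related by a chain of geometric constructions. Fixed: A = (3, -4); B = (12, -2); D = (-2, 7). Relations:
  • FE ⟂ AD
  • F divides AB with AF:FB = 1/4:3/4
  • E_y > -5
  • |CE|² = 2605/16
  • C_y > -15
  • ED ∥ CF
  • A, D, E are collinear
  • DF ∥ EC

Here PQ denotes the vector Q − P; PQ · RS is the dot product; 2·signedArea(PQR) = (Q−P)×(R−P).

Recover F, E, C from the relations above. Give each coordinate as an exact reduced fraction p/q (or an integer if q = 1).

1. F_x = 21/4  [F divides AB with AF:FB = 1/4:3/4]
2. F_y = -7/2  [F divides AB with AF:FB = 1/4:3/4]
   → F = (21/4, -7/2)
3. E_x = 1867/584  [A, D, E are collinear ∩ FE ⟂ AD]
4. E_y = -2589/584  [A, D, E are collinear ∩ FE ⟂ AD]
   → E = (1867/584, -2589/584)
5. C_x = 6101/584  [ED ∥ CF ∩ DF ∥ EC]
6. C_y = -8721/584  [ED ∥ CF ∩ DF ∥ EC]
   → C = (6101/584, -8721/584)

C = (6101/584, -8721/584)
E = (1867/584, -2589/584)
F = (21/4, -7/2)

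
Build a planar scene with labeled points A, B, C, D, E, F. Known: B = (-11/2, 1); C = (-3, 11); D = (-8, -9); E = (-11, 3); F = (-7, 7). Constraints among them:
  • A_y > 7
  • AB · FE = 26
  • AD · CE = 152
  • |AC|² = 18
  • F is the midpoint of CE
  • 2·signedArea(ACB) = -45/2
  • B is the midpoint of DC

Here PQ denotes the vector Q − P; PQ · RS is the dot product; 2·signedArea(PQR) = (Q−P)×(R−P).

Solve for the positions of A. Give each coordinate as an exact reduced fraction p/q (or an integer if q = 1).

1. A_x = -6  [AB · FE = 26 ∩ 2·signedArea(ACB) = -45/2]
2. A_y = 8  [AB · FE = 26 ∩ 2·signedArea(ACB) = -45/2]
   → A = (-6, 8)

A = (-6, 8)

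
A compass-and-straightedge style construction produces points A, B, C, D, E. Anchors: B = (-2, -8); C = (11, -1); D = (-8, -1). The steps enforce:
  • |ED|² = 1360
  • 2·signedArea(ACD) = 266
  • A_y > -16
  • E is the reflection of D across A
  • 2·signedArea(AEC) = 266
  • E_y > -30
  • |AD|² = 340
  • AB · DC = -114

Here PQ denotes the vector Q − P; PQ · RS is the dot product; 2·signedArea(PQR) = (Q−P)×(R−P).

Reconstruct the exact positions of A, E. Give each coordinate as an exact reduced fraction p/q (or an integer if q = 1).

A = (4, -15)
E = (16, -29)

1. A_x = 4  [AB · DC = -114 ∩ 2·signedArea(ACD) = 266]
2. A_y = -15  [AB · DC = -114 ∩ 2·signedArea(ACD) = 266]
   → A = (4, -15)
3. E_x = 16  [2·signedArea(AEC) = 266 ∩ E is the reflection of D across A]
4. E_y = -29  [2·signedArea(AEC) = 266 ∩ E is the reflection of D across A]
   → E = (16, -29)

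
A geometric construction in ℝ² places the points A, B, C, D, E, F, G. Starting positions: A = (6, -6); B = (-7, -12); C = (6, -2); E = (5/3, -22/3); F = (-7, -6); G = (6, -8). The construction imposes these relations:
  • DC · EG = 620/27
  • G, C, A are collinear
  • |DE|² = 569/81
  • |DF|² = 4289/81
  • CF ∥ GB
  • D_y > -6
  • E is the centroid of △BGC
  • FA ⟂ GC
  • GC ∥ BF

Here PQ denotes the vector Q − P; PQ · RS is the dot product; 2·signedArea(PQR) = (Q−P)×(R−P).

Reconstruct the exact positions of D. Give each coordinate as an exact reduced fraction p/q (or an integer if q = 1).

D = (2/9, -46/9)

1. D_x = 2/9  [line -13/3·x + 2/3·y + 118/27 = 0 ∩ |DF|² = 4289/81]
2. D_y = -46/9  [line -13/3·x + 2/3·y + 118/27 = 0 ∩ |DF|² = 4289/81]
   → D = (2/9, -46/9)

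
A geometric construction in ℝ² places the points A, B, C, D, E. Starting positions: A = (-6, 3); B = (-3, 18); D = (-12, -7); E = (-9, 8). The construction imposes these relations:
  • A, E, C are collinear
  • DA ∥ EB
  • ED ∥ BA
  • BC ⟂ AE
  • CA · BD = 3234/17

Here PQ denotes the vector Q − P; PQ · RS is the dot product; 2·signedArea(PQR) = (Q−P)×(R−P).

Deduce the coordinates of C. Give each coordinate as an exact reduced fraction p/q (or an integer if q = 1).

1. C_x = -201/17  [A, E, C are collinear ∩ BC ⟂ AE]
2. C_y = 216/17  [A, E, C are collinear ∩ BC ⟂ AE]
   → C = (-201/17, 216/17)

C = (-201/17, 216/17)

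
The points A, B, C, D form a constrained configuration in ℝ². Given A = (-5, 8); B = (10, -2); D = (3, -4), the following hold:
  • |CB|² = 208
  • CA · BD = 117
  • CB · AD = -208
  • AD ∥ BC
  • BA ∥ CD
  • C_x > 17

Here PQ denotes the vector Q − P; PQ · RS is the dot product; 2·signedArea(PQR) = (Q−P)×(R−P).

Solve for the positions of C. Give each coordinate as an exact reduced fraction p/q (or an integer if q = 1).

C = (18, -14)

1. C_x = 18  [BA ∥ CD ∩ AD ∥ BC]
2. C_y = -14  [BA ∥ CD ∩ AD ∥ BC]
   → C = (18, -14)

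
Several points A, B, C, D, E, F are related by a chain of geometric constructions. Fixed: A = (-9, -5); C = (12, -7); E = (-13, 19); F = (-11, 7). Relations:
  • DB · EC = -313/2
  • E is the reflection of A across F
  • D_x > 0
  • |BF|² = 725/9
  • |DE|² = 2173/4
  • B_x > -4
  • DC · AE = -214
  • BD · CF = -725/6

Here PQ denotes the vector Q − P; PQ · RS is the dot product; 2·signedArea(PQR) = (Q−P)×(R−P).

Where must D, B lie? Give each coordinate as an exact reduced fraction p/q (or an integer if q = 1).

B = (-10/3, 7/3)
D = (1/2, 0)

1. D_x = 1/2  [line 4·x + -24·y + -2 = 0 ∩ |DE|² = 2173/4]
2. D_y = 0  [line 4·x + -24·y + -2 = 0 ∩ |DE|² = 2173/4]
   → D = (1/2, 0)
3. B_x = -10/3  [BD · CF = -725/6 ∩ DB · EC = -313/2]
4. B_y = 7/3  [BD · CF = -725/6 ∩ DB · EC = -313/2]
   → B = (-10/3, 7/3)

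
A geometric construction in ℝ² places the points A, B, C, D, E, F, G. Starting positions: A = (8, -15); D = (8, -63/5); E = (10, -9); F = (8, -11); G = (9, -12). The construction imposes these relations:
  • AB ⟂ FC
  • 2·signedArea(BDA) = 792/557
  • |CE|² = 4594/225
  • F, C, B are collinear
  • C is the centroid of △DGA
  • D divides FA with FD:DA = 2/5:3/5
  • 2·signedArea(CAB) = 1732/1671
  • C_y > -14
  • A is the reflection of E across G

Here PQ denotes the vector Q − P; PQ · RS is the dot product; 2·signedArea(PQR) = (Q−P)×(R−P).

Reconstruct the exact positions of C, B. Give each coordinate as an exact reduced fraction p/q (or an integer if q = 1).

1. C_x = 25/3  [C is the centroid of △DGA]
2. C_y = -66/5  [C is the centroid of △DGA]
   → C = (25/3, -66/5)
3. B_x = 4786/557  [F, C, B are collinear ∩ AB ⟂ FC]
4. B_y = -8305/557  [F, C, B are collinear ∩ AB ⟂ FC]
   → B = (4786/557, -8305/557)

B = (4786/557, -8305/557)
C = (25/3, -66/5)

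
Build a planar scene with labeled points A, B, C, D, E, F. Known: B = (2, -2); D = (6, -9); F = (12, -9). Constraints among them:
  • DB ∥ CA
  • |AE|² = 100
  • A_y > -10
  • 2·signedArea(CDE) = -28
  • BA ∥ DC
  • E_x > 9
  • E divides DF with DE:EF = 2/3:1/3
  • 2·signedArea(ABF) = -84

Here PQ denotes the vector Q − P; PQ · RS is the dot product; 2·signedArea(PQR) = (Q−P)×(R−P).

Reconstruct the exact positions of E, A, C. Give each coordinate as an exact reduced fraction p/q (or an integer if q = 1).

A = (0, -9)
C = (4, -16)
E = (10, -9)

1. E_x = 10  [E divides DF with DE:EF = 2/3:1/3]
2. E_y = -9  [E divides DF with DE:EF = 2/3:1/3]
   → E = (10, -9)
3. A_x = 0  [line 7·x + 10·y + 90 = 0 ∩ |AE|² = 100]
4. A_y = -9  [line 7·x + 10·y + 90 = 0 ∩ |AE|² = 100]
   → A = (0, -9)
5. C_x = 4  [DB ∥ CA ∩ BA ∥ DC]
6. C_y = -16  [DB ∥ CA ∩ BA ∥ DC]
   → C = (4, -16)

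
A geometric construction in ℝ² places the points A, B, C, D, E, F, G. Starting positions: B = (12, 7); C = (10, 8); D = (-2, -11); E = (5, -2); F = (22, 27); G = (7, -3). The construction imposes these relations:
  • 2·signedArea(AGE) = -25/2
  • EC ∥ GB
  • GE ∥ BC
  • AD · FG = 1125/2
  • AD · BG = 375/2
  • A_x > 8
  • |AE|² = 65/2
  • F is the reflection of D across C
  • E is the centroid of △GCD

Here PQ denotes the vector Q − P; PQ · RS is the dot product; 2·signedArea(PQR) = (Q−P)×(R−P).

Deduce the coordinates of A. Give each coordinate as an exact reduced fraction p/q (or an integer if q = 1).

A = (17/2, 5/2)

1. A_x = 17/2  [line 5·x + 10·y + -135/2 = 0 ∩ |AE|² = 65/2]
2. A_y = 5/2  [line 5·x + 10·y + -135/2 = 0 ∩ |AE|² = 65/2]
   → A = (17/2, 5/2)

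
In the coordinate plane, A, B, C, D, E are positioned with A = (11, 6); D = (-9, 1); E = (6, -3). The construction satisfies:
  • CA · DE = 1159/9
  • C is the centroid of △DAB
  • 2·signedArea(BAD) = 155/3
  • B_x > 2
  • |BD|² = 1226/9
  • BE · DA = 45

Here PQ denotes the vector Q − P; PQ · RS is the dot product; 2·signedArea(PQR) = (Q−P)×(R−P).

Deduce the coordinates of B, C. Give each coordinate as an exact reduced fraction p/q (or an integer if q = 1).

1. B_x = 8/3  [BE · DA = 45 ∩ 2·signedArea(BAD) = 155/3]
2. B_y = 4/3  [BE · DA = 45 ∩ 2·signedArea(BAD) = 155/3]
   → B = (8/3, 4/3)
3. C_x = 14/9  [C is the centroid of △DAB]
4. C_y = 25/9  [C is the centroid of △DAB]
   → C = (14/9, 25/9)

B = (8/3, 4/3)
C = (14/9, 25/9)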